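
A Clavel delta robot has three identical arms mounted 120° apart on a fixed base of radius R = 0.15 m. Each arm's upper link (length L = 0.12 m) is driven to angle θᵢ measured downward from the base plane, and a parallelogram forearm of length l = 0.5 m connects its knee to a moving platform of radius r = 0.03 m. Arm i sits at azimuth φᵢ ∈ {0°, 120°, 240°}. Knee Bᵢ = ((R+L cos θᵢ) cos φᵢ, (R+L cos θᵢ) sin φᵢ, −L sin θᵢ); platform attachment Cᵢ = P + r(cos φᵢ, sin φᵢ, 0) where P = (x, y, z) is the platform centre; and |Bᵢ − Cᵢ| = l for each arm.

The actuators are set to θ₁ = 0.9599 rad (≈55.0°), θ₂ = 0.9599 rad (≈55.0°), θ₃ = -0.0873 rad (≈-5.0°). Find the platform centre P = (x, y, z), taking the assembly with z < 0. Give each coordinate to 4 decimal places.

φ1=0.0°: virtual centre (0.1888, 0.0000, -0.0983), radius l
O2 = (0.1888·cos120.0°, 0.1888·sin120.0°, -0.0983) = (-0.0944, 0.1635, -0.0983)
O3 = (0.2395·cos240.0°, 0.2395·sin240.0°, 0.0105) = (-0.1198, -0.2075, 0.0105)
eliminate P² terms by subtracting sphere 1 from 2 and 3
linear system: -0.5665x+0.3271y = 0.0000−0.0000z; -0.6172x+-0.4149y = 0.0122−0.2175z
det = 0.4369;  x = -0.0091+0.1628z,  y = -0.0158+0.2820z
into |P−O₁|² = l²: 1.1061z² + 0.1232z + -0.2009 = 0;  Δ = 0.9040;  z = -0.4855 or 0.3741 → z<0 root = -0.4855
x = -0.0882, y = -0.1527

(-0.0882, -0.1527, -0.4855)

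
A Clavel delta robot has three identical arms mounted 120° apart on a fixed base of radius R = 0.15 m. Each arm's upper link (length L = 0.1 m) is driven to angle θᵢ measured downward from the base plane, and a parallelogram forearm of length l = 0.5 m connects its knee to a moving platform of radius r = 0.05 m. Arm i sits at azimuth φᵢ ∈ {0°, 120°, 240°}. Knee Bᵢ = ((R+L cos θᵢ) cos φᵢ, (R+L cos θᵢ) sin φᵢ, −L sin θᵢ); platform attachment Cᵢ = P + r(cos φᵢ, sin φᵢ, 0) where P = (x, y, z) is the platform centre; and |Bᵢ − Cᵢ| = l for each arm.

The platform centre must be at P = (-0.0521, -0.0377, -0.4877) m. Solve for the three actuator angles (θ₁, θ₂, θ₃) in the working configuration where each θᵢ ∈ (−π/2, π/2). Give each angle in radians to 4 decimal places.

θ₁ = 0.5234, θ₂ = 0.3489, θ₃ = 0.0870

arm 1 (φ=0.0°): x'=-0.0521, y'=-0.0377
  A=0.1521, B=-0.4877, C=(l²−L²−A²−y'²−z²)/(2L)=-0.1120
  θ1 = atan2(B,A) + arccos(C/0.5109) = 0.5234
rotate P by −φ2: (-0.0066, 0.0640, -0.4877)
  e−x'=0.1066;  (l²−L²−(e−x')²−y'²−z²)/2L = -0.0665
  √(A²+B²)=0.4992;  θ2 = -1.3556+1.7045 ≈ 0.3489
arm 3 (φ=240.0°): x'=0.0587, y'=-0.0263
  A=0.0413, B=-0.4877, C=(l²−L²−A²−y'²−z²)/(2L)=-0.0012
  θ3 = atan2(B,A) + arccos(C/0.4894) = 0.0870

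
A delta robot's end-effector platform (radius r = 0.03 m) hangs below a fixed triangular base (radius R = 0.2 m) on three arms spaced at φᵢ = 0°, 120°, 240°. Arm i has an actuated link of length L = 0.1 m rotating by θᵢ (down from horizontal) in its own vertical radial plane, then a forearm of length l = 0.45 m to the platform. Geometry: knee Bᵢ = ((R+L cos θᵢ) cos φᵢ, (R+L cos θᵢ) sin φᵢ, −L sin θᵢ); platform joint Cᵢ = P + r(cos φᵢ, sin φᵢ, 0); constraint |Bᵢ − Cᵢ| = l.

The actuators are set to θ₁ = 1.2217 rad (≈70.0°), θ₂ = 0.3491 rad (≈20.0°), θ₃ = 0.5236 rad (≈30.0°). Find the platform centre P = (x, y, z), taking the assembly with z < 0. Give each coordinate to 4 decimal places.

arm 1 at φ=0.0°: e+L cos θ1 = 0.2042;  centre 1 = (0.2042, 0.0000, -0.0940)
φ2=120.0°: virtual centre (-0.1320, 0.2286, -0.0342), radius l
centre 3 = (0.2566·cos240.0°, 0.2566·sin240.0°, -0.0500) = (-0.1283, -0.2222, -0.0500)
eliminate P² terms by subtracting sphere 1 from 2 and 3
linear system: -0.6724x+0.4572y = 0.0203−0.1195z; -0.6650x+-0.4444y = 0.0178−0.0879z
Cramer: x(z) = -0.0285+0.1548z;  y(z) = 0.0025-0.0338z
sphere 1 gives Az²+Bz+C=0 with A=1.0251, B=0.1157, C=-0.1395;  B²−4AC=0.5855;  roots -0.4297, 0.3168;  negative root z = -0.4297
x = -0.0950, y = 0.0171

(-0.0950, 0.0171, -0.4297)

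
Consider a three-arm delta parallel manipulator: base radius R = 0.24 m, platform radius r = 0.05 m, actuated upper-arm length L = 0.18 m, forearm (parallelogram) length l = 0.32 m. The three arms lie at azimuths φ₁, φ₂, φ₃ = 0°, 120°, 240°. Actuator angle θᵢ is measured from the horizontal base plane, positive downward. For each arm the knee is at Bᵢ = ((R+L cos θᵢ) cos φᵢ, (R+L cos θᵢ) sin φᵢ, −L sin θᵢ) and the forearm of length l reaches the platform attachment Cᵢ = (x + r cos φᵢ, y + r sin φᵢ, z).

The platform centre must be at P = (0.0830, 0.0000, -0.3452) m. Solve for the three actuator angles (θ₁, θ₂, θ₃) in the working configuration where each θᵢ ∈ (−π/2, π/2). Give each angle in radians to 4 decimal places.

θ₁ = 0.7852, θ₂ = 1.3964, θ₃ = 1.3964

rotate P by −φ1: (0.0830, 0.0000, -0.3452)
  A=0.1070, B=-0.3452, C=(l²−L²−A²−y'²−z²)/(2L)=-0.1684
  θ1 = atan2(B,A) + arccos(C/0.3614) = 0.7852
φ2=120.0° → target in arm frame (-0.0415, -0.0719)
  A cos θ + B sin θ = C:  0.2315·cos θ + -0.3452·sin θ = -0.2998
  γ=atan2(-0.3452,0.2315)=-0.9801;  ψ=arccos(-0.7213)=2.3764;  θ2=γ+ψ≈1.3964
rotate P by −φ3: (-0.0415, 0.0719, -0.3452)
  A=0.2315, B=-0.3452, C=(l²−L²−A²−y'²−z²)/(2L)=-0.2998
  θ3 = atan2(B,A) + arccos(C/0.4156) = 1.3964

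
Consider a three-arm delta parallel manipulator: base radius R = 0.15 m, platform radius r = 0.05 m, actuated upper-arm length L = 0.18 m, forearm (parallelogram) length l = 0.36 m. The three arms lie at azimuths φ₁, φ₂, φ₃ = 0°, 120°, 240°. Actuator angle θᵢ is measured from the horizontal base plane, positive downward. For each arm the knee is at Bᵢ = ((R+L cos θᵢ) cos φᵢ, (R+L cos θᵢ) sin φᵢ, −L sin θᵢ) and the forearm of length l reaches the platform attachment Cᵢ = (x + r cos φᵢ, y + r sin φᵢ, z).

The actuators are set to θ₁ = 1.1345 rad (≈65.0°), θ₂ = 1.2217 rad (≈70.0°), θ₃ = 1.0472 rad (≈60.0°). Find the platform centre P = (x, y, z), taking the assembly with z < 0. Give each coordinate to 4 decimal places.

arm 1 at φ=0.0°: ρ1 = 0.1761;  centre 1 = (0.1761, 0.0000, -0.1631)
φ2=120.0°: virtual centre (-0.0808, 0.1399, -0.1691), radius l
arm 3 at φ=240.0°: ρ3 = 0.1900;  centre 3 = (-0.0950, -0.1645, -0.1559)
eliminate P² terms by subtracting sphere 1 from 2 and 3
[-0.5137 0.2798 -0.0120]·P = -0.0029;  [-0.5421 -0.3291 0.0145]·P = 0.0028
det = 0.3208;  x = 0.0005+0.0003z,  y = -0.0094+0.0435z
into |P−centre ₁|² = l²: 1.0019z² + 0.3253z + -0.0721 = 0;  Δ = 0.3948;  z = -0.4759 or 0.1512 → z<0 root = -0.4759
x = 0.0004, y = -0.0301

(0.0004, -0.0301, -0.4759)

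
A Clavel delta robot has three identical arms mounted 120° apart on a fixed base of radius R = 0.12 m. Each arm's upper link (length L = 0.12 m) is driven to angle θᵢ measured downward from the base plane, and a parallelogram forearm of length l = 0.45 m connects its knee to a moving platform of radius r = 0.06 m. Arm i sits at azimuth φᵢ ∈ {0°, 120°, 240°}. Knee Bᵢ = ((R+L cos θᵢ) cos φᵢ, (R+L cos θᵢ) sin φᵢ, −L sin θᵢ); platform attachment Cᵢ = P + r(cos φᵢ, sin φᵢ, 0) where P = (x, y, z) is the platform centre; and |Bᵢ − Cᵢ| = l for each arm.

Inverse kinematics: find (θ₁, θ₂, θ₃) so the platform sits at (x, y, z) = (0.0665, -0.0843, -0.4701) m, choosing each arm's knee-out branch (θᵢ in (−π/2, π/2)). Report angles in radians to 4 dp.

θ₁ = 0.3490, θ₂ = 0.8726, θ₃ = 0.4361

φ1=0.0° → target in arm frame (0.0665, -0.0843)
  A=-0.0065, B=-0.4701, C=(l²−L²−A²−y'²−z²)/(2L)=-0.1668
  θ1 = atan2(B,A) + arccos(C/0.4701) = 0.3490
arm 2 (φ=120.0°): x'=-0.1063, y'=-0.0154
  A cos θ + B sin θ = C:  0.1663·cos θ + -0.4701·sin θ = -0.2532
  √(A²+B²)=0.4986;  θ2 = -1.2309+2.1035 ≈ 0.8726
φ3=240.0° → target in arm frame (0.0398, 0.0997)
  A cos θ + B sin θ = C:  0.0202·cos θ + -0.4701·sin θ = -0.1802
  √(A²+B²)=0.4705;  θ3 = -1.5278+1.9638 ≈ 0.4361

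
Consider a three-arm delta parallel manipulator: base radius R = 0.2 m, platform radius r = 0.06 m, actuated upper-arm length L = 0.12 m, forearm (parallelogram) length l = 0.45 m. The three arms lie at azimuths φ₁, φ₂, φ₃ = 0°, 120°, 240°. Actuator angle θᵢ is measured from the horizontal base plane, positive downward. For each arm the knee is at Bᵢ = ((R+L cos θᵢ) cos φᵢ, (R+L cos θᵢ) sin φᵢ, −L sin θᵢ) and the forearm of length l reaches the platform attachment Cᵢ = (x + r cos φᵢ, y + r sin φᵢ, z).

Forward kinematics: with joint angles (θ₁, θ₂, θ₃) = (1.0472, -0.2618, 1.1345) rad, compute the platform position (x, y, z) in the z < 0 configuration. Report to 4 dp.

centre 1 = (0.2000·cos0.0°, 0.2000·sin0.0°, -0.1039) = (0.2000, 0.0000, -0.1039)
φ2=120.0°: virtual centre (-0.1280, 0.2216, 0.0311), radius l
arm 3 at φ=240.0°: ρ3 = 0.1907;  centre 3 = (-0.0954, -0.1652, -0.1088)
|centre ₂|²−|centre ₁|² = 0.0157;  |centre ₃|²−|centre ₁|² = -0.0026
plane₁₂: -0.6559x+0.4433y+0.2700z = 0.0157
Cramer: x(z) = -0.0084+0.1774z;  y(z) = 0.0229-0.3465z
into |P−centre ₁|² = l²: 1.1516z² + 0.1180z + -0.1477 = 0;  Δ = 0.6945;  z = -0.4131 or 0.3106 → z<0 root = -0.4131
x = -0.0817, y = 0.1660

(-0.0817, 0.1660, -0.4131)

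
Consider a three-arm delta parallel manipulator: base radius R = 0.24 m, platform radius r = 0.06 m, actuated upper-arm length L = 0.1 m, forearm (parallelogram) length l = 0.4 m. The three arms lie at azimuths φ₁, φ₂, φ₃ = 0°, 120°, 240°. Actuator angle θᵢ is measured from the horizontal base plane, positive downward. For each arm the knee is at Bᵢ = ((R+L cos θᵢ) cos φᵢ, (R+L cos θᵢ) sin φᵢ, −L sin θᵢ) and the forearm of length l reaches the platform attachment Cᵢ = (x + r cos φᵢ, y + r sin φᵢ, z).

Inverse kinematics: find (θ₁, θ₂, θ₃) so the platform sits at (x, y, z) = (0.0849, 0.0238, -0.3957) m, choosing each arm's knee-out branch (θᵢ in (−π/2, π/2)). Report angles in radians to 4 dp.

θ₁ = 0.4361, θ₂ = 1.1337, θ₃ = 1.3956

arm 1 (φ=0.0°): x'=0.0849, y'=0.0238
  A=0.0951, B=-0.3957, C=(l²−L²−A²−y'²−z²)/(2L)=-0.0809
  γ=atan2(-0.3957,0.0951)=-1.3349;  ψ=arccos(-0.1989)=1.7710;  θ1=γ+ψ≈0.4361
rotate P by −φ2: (-0.0218, -0.0854, -0.3957)
  A cos θ + B sin θ = C:  0.2018·cos θ + -0.3957·sin θ = -0.2731
  γ=atan2(-0.3957,0.2018)=-1.0991;  ψ=arccos(-0.6147)=2.2329;  θ2=γ+ψ≈1.1337
rotate P by −φ3: (-0.0631, 0.0616, -0.3957)
  A=0.2431, B=-0.3957, C=(l²−L²−A²−y'²−z²)/(2L)=-0.3473
  θ3 = atan2(B,A) + arccos(C/0.4644) = 1.3956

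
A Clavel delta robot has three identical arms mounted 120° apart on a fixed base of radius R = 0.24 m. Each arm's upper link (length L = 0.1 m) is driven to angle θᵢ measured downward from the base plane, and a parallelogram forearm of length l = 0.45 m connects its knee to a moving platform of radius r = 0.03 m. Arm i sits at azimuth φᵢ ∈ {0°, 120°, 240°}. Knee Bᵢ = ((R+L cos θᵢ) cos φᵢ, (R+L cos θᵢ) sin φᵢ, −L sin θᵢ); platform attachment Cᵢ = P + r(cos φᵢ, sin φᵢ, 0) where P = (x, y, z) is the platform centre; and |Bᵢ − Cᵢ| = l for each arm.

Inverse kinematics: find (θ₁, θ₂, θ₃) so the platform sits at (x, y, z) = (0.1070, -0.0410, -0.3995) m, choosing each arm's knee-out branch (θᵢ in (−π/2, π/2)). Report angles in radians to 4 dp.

θ₁ = -0.0001, θ₂ = 1.3092, θ₃ = 0.8726

rotate P by −φ1: (0.1070, -0.0410, -0.3995)
  A=0.1030, B=-0.3995, C=(l²−L²−A²−y'²−z²)/(2L)=0.1030
  √(A²+B²)=0.4126;  θ1 = -1.3185+1.3183 ≈ -0.0001
arm 2 (φ=120.0°): x'=-0.0890, y'=-0.0722
  A=0.2990, B=-0.3995, C=(l²−L²−A²−y'²−z²)/(2L)=-0.3086
  √(A²+B²)=0.4990;  θ2 = -0.9283+2.2375 ≈ 1.3092
rotate P by −φ3: (-0.0180, 0.1132, -0.3995)
  e−x'=0.2280;  (l²−L²−(e−x')²−y'²−z²)/2L = -0.1594
  γ=atan2(-0.3995,0.2280)=-1.0522;  ψ=arccos(-0.3466)=1.9248;  θ3=γ+ψ≈0.8726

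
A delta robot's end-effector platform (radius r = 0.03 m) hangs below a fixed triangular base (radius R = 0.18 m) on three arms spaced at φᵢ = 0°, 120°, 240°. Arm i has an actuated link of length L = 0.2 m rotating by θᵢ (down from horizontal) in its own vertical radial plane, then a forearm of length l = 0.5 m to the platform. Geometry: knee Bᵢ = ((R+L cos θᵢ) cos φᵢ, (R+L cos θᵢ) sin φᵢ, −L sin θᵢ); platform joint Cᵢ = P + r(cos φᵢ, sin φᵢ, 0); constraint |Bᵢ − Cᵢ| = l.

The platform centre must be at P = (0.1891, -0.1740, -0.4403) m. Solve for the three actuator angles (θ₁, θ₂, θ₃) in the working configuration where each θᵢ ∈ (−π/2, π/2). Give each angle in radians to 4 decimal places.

θ₁ = 0.0002, θ₂ = 1.3962, θ₃ = 0.5237

arm 1 (φ=0.0°): x'=0.1891, y'=-0.1740
  e−x'=-0.0391;  (l²−L²−(e−x')²−y'²−z²)/2L = -0.0392
  θ1 = atan2(B,A) + arccos(C/0.4420) = 0.0002
φ2=120.0° → target in arm frame (-0.2452, -0.0768)
  A=0.3952, B=-0.4403, C=(l²−L²−A²−y'²−z²)/(2L)=-0.3649
  θ2 = atan2(B,A) + arccos(C/0.5917) = 1.3962
rotate P by −φ3: (0.0561, 0.2508, -0.4403)
  A=0.0939, B=-0.4403, C=(l²−L²−A²−y'²−z²)/(2L)=-0.1389
  √(A²+B²)=0.4502;  θ3 = -1.3608+1.8844 ≈ 0.5237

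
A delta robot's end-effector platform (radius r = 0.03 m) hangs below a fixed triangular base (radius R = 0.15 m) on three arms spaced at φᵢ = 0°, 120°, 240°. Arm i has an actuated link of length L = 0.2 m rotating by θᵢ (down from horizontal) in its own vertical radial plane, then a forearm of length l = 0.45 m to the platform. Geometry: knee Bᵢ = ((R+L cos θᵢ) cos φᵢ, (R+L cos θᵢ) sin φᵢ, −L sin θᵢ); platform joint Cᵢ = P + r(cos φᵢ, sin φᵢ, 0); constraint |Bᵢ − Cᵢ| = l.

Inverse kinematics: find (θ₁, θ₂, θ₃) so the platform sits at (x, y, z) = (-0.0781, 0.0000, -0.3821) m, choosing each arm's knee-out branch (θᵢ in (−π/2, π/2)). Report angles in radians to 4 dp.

rotate P by −φ1: (-0.0781, 0.0000, -0.3821)
  A cos θ + B sin θ = C:  0.1981·cos θ + -0.3821·sin θ = -0.0569
  γ=atan2(-0.3821,0.1981)=-1.0925;  ψ=arccos(-0.1321)=1.7033;  θ1=γ+ψ≈0.6108
arm 2 (φ=120.0°): x'=0.0390, y'=0.0676
  A cos θ + B sin θ = C:  0.0810·cos θ + -0.3821·sin θ = 0.0134
  θ2 = atan2(B,A) + arccos(C/0.3906) = 0.1744
φ3=240.0° → target in arm frame (0.0391, -0.0676)
  A=0.0809, B=-0.3821, C=(l²−L²−A²−y'²−z²)/(2L)=0.0134
  √(A²+B²)=0.3906;  θ3 = -1.3620+1.5364 ≈ 0.1744

θ₁ = 0.6108, θ₂ = 0.1744, θ₃ = 0.1744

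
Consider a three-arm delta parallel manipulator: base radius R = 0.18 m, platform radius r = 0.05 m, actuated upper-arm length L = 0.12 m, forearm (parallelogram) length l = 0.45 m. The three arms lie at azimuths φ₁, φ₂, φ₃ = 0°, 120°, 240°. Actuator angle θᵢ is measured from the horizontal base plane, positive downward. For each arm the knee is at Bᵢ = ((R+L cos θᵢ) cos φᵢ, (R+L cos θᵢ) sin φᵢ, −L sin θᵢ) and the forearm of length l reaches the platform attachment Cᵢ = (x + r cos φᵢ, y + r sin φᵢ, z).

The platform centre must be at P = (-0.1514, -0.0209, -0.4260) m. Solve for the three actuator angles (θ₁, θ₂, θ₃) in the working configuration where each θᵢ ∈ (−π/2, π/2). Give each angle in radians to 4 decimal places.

rotate P by −φ1: (-0.1514, -0.0209, -0.4260)
  e−x'=0.2814;  (l²−L²−(e−x')²−y'²−z²)/2L = -0.3042
  γ=atan2(-0.4260,0.2814)=-0.9870;  ψ=arccos(-0.5958)=2.2090;  θ1=γ+ψ≈1.2220
φ2=120.0° → target in arm frame (0.0576, 0.1416)
  A cos θ + B sin θ = C:  0.0724·cos θ + -0.4260·sin θ = -0.0777
  γ=atan2(-0.4260,0.0724)=-1.4025;  ψ=arccos(-0.1799)=1.7517;  θ2=γ+ψ≈0.3492
φ3=240.0° → target in arm frame (0.0938, -0.1207)
  A cos θ + B sin θ = C:  0.0362·cos θ + -0.4260·sin θ = -0.0385
  γ=atan2(-0.4260,0.0362)=-1.4860;  ψ=arccos(-0.0901)=1.6610;  θ3=γ+ψ≈0.1750

θ₁ = 1.2220, θ₂ = 0.3492, θ₃ = 0.1750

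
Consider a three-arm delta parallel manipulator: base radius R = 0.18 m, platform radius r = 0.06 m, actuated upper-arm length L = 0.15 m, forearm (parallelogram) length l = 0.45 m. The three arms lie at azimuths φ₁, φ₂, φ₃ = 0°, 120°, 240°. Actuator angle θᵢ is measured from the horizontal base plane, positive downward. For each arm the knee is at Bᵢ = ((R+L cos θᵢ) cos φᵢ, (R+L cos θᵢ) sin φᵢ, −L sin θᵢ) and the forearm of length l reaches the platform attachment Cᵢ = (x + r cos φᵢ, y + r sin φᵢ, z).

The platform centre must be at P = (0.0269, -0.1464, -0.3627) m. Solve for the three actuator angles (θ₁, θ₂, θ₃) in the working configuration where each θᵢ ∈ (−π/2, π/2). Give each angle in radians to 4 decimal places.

arm 1 (φ=0.0°): x'=0.0269, y'=-0.1464
  A=0.0931, B=-0.3627, C=(l²−L²−A²−y'²−z²)/(2L)=0.0612
  θ1 = atan2(B,A) + arccos(C/0.3745) = 0.0872
arm 2 (φ=120.0°): x'=-0.1402, y'=0.0499
  A=0.2602, B=-0.3627, C=(l²−L²−A²−y'²−z²)/(2L)=-0.0725
  θ2 = atan2(B,A) + arccos(C/0.4464) = 0.7856
rotate P by −φ3: (0.1133, 0.0965, -0.3627)
  e−x'=0.0067;  (l²−L²−(e−x')²−y'²−z²)/2L = 0.1303
  θ3 = atan2(B,A) + arccos(C/0.3628) = -0.3491

θ₁ = 0.0872, θ₂ = 0.7856, θ₃ = -0.3491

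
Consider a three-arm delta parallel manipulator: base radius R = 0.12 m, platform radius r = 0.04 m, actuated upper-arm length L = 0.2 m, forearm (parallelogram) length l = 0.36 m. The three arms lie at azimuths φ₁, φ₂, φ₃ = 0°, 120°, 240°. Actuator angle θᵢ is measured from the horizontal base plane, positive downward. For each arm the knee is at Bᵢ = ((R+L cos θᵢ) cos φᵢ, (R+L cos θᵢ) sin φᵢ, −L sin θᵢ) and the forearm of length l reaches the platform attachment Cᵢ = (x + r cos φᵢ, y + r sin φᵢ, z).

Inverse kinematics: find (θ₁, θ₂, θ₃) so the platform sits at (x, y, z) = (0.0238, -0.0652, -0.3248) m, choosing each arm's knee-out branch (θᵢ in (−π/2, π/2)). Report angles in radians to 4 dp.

θ₁ = 0.3490, θ₂ = 0.6981, θ₃ = 0.2622

arm 1 (φ=0.0°): x'=0.0238, y'=-0.0652
  A cos θ + B sin θ = C:  0.0562·cos θ + -0.3248·sin θ = -0.0583
  θ1 = atan2(B,A) + arccos(C/0.3296) = 0.3490
rotate P by −φ2: (-0.0684, 0.0120, -0.3248)
  A=0.1484, B=-0.3248, C=(l²−L²−A²−y'²−z²)/(2L)=-0.0951
  θ2 = atan2(B,A) + arccos(C/0.3571) = 0.6981
φ3=240.0° → target in arm frame (0.0446, 0.0532)
  A cos θ + B sin θ = C:  0.0354·cos θ + -0.3248·sin θ = -0.0500
  γ=atan2(-0.3248,0.0354)=-1.4621;  ψ=arccos(-0.1529)=1.7243;  θ3=γ+ψ≈0.2622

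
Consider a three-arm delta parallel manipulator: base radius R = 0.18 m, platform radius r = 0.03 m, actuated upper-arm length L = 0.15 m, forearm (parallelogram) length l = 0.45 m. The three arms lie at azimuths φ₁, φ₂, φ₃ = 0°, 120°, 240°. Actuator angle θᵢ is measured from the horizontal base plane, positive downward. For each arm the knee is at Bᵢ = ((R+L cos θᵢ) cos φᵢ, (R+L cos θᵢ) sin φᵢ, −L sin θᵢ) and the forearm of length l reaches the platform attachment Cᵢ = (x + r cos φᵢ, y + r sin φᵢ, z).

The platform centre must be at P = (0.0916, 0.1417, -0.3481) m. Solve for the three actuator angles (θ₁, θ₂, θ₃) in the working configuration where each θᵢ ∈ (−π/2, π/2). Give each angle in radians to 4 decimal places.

θ₁ = -0.1740, θ₂ = -0.0872, θ₃ = 1.0475

φ1=0.0° → target in arm frame (0.0916, 0.1417)
  A cos θ + B sin θ = C:  0.0584·cos θ + -0.3481·sin θ = 0.1178
  θ1 = atan2(B,A) + arccos(C/0.3530) = -0.1740
rotate P by −φ2: (0.0769, -0.1502, -0.3481)
  e−x'=0.0731;  (l²−L²−(e−x')²−y'²−z²)/2L = 0.1031
  θ2 = atan2(B,A) + arccos(C/0.3557) = -0.0872
φ3=240.0° → target in arm frame (-0.1685, 0.0085)
  A=0.3185, B=-0.3481, C=(l²−L²−A²−y'²−z²)/(2L)=-0.1423
  θ3 = atan2(B,A) + arccos(C/0.4718) = 1.0475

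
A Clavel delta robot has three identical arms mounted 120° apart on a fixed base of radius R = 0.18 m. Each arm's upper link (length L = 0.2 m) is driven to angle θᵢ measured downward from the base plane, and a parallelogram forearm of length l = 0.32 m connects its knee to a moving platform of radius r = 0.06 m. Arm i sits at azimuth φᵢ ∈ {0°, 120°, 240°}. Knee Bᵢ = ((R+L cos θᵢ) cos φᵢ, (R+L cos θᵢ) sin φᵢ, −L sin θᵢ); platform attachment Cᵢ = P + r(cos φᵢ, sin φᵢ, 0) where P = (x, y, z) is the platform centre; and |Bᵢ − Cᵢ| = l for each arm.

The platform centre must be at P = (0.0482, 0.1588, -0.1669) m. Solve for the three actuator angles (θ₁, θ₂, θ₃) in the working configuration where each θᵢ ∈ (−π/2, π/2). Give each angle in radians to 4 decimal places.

θ₁ = 0.3488, θ₂ = -0.2619, θ₃ = 1.3963

arm 1 (φ=0.0°): x'=0.0482, y'=0.1588
  A cos θ + B sin θ = C:  0.0718·cos θ + -0.1669·sin θ = 0.0104
  γ=atan2(-0.1669,0.0718)=-1.1645;  ψ=arccos(0.0574)=1.5134;  θ1=γ+ψ≈0.3488
arm 2 (φ=120.0°): x'=0.1134, y'=-0.1211
  A cos θ + B sin θ = C:  0.0066·cos θ + -0.1669·sin θ = 0.0496
  γ=atan2(-0.1669,0.0066)=-1.5314;  ψ=arccos(0.2967)=1.2695;  θ2=γ+ψ≈-0.2619
φ3=240.0° → target in arm frame (-0.1616, -0.0377)
  A cos θ + B sin θ = C:  0.2816·cos θ + -0.1669·sin θ = -0.1155
  γ=atan2(-0.1669,0.2816)=-0.5350;  ψ=arccos(-0.3527)=1.9313;  θ3=γ+ψ≈1.3963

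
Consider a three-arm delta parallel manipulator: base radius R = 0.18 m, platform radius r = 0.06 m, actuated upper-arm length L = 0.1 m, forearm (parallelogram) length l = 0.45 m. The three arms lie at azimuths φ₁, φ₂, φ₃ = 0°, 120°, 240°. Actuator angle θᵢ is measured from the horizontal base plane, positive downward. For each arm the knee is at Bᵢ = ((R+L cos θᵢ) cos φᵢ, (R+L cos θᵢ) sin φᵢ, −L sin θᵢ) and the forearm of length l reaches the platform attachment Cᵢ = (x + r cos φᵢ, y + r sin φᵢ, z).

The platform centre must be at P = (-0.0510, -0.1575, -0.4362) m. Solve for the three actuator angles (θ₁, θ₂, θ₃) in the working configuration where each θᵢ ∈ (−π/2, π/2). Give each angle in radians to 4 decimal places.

θ₁ = 0.9596, θ₂ = 1.2219, θ₃ = -0.0875

φ1=0.0° → target in arm frame (-0.0510, -0.1575)
  A cos θ + B sin θ = C:  0.1710·cos θ + -0.4362·sin θ = -0.2591
  √(A²+B²)=0.4685;  θ1 = -1.1972+2.1567 ≈ 0.9596
rotate P by −φ2: (-0.1109, 0.1229, -0.4362)
  e−x'=0.2309;  (l²−L²−(e−x')²−y'²−z²)/2L = -0.3310
  √(A²+B²)=0.4935;  θ2 = -1.0840+2.3058 ≈ 1.2219
φ3=240.0° → target in arm frame (0.1619, 0.0346)
  A=-0.0419, B=-0.4362, C=(l²−L²−A²−y'²−z²)/(2L)=-0.0036
  θ3 = atan2(B,A) + arccos(C/0.4382) = -0.0875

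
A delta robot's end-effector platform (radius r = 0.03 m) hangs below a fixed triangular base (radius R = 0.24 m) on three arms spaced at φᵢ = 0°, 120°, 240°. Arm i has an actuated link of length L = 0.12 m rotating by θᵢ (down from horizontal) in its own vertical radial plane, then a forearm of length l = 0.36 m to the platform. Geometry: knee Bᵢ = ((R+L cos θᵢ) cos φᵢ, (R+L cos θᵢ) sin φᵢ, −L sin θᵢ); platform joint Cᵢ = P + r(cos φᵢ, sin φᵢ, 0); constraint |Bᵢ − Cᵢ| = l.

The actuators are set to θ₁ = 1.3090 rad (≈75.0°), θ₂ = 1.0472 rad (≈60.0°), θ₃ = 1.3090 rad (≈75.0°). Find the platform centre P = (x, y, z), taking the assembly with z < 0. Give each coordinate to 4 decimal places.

arm 1 at φ=0.0°: e+L cos θ1 = 0.2411;  O1 = (0.2411, 0.0000, -0.1159)
φ2=120.0°: virtual centre (-0.1350, 0.2338, -0.1039), radius l
O3 = (0.2411·cos240.0°, 0.2411·sin240.0°, -0.1159) = (-0.1205, -0.2088, -0.1159)
subtract pairs → two planes through P
[-0.7521 0.4677 0.0240]·P = 0.0122;  [-0.7232 -0.4175 0.0000]·P = 0.0000
Cramer: x(z) = -0.0078+0.0153z;  y(z) = 0.0135-0.0266z
quadratic in z: (1.0009)z²+(0.2235)z+(-0.0541)=0, √Δ=0.5161 → z ∈ {-0.3694, 0.1462}; z = -0.3694 (taking z<0)
x = -0.0135, y = 0.0233

(-0.0135, 0.0233, -0.3694)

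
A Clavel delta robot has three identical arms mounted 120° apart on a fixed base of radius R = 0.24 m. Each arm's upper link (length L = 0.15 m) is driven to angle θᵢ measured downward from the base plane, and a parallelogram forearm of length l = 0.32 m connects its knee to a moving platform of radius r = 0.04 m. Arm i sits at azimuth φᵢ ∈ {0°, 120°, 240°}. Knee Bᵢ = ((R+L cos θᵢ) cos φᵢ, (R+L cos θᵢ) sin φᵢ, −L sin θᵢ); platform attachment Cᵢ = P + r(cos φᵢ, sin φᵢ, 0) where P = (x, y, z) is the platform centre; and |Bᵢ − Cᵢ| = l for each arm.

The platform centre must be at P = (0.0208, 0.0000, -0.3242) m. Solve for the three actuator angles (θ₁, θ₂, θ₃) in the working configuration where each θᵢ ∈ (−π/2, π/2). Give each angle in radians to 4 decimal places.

arm 1 (φ=0.0°): x'=0.0208, y'=0.0000
  e−x'=0.1792;  (l²−L²−(e−x')²−y'²−z²)/2L = -0.1911
  θ1 = atan2(B,A) + arccos(C/0.3704) = 1.0469
rotate P by −φ2: (-0.0104, -0.0180, -0.3242)
  A=0.2104, B=-0.3242, C=(l²−L²−A²−y'²−z²)/(2L)=-0.2327
  θ2 = atan2(B,A) + arccos(C/0.3865) = 1.2216
rotate P by −φ3: (-0.0104, 0.0180, -0.3242)
  A cos θ + B sin θ = C:  0.2104·cos θ + -0.3242·sin θ = -0.2327
  θ3 = atan2(B,A) + arccos(C/0.3865) = 1.2216

θ₁ = 1.0469, θ₂ = 1.2216, θ₃ = 1.2216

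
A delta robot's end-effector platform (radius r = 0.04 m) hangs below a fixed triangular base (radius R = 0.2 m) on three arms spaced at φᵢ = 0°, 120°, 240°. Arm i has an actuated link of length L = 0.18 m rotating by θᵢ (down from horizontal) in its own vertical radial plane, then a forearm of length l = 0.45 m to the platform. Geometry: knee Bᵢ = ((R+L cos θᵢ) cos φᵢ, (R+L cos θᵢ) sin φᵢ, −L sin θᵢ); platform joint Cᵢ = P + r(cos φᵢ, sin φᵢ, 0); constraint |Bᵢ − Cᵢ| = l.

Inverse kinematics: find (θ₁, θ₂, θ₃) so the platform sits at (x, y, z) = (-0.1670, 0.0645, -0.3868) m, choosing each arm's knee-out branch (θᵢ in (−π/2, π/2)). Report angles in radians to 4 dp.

arm 1 (φ=0.0°): x'=-0.1670, y'=0.0645
  A cos θ + B sin θ = C:  0.3270·cos θ + -0.3868·sin θ = -0.2517
  θ1 = atan2(B,A) + arccos(C/0.5065) = 1.2218
rotate P by −φ2: (0.1394, 0.1124, -0.3868)
  A=0.0206, B=-0.3868, C=(l²−L²−A²−y'²−z²)/(2L)=0.0206
  √(A²+B²)=0.3874;  θ2 = -1.5175+1.5175 ≈ 0.0000
rotate P by −φ3: (0.0276, -0.1769, -0.3868)
  A cos θ + B sin θ = C:  0.1324·cos θ + -0.3868·sin θ = -0.0787
  γ=atan2(-0.3868,0.1324)=-1.2411;  ψ=arccos(-0.1924)=1.7644;  θ3=γ+ψ≈0.5233

θ₁ = 1.2218, θ₂ = 0.0000, θ₃ = 0.5233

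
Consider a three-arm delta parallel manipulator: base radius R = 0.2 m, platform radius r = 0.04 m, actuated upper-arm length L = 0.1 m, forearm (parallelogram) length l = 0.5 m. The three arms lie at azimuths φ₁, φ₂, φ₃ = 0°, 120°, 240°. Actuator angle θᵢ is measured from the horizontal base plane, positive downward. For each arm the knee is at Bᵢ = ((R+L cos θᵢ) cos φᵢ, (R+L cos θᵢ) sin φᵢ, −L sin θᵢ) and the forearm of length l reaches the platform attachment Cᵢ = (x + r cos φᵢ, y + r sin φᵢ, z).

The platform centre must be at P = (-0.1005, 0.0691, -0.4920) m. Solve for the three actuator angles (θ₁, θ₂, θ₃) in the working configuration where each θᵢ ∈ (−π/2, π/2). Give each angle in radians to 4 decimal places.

θ₁ = 1.2224, θ₂ = 0.1751, θ₃ = 0.7855

rotate P by −φ1: (-0.1005, 0.0691, -0.4920)
  A=0.2605, B=-0.4920, C=(l²−L²−A²−y'²−z²)/(2L)=-0.3735
  θ1 = atan2(B,A) + arccos(C/0.5567) = 1.2224
rotate P by −φ2: (0.1101, 0.0525, -0.4920)
  A=0.0499, B=-0.4920, C=(l²−L²−A²−y'²−z²)/(2L)=-0.0365
  γ=atan2(-0.4920,0.0499)=-1.4697;  ψ=arccos(-0.0739)=1.6448;  θ2=γ+ψ≈0.1751
rotate P by −φ3: (-0.0096, -0.1216, -0.4920)
  e−x'=0.1696;  (l²−L²−(e−x')²−y'²−z²)/2L = -0.2280
  √(A²+B²)=0.5204;  θ3 = -1.2389+2.0244 ≈ 0.7855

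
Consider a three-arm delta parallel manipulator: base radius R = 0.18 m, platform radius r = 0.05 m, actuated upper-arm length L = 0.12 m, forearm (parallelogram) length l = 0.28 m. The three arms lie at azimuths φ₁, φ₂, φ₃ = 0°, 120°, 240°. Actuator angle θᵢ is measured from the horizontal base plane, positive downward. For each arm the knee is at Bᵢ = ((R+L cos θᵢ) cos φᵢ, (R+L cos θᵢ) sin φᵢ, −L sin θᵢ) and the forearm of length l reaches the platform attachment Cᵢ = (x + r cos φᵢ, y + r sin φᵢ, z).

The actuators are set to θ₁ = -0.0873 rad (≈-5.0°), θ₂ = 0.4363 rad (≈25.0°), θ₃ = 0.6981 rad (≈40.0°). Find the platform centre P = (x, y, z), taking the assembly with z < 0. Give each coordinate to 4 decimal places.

arm 1 at φ=0.0°: e+L cos θ1 = 0.2495;  O1 = (0.2495, 0.0000, 0.0105)
arm 2 at φ=120.0°: e+L cos θ2 = 0.2388;  O2 = (-0.1194, 0.2068, -0.0507)
O3 = (0.2219·cos240.0°, 0.2219·sin240.0°, -0.0771) = (-0.1110, -0.1922, -0.0771)
eliminate P² terms by subtracting sphere 1 from 2 and 3
plane₁₂: -0.7378x+0.4135y+-0.1223z = -0.0028
det = 0.5818;  x = 0.0070+-0.2054z,  y = 0.0056+-0.0706z
sphere 1 gives Az²+Bz+C=0 with A=1.0472, B=0.0779, C=-0.0194;  B²−4AC=0.0874;  roots -0.1783, 0.1039;  negative root z = -0.1783
x = 0.0436, y = 0.0182

(0.0436, 0.0182, -0.1783)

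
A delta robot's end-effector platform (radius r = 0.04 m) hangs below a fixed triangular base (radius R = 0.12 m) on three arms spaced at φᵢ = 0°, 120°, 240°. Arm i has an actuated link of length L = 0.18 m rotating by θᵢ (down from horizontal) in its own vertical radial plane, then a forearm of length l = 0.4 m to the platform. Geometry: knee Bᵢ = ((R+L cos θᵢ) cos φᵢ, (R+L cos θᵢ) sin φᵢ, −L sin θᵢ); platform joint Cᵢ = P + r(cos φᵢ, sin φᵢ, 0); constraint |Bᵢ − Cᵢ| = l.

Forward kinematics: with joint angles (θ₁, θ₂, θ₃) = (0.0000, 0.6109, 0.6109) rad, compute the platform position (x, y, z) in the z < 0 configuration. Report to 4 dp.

(0.1093, 0.0000, -0.3705)

φ1=0.0°: virtual centre (0.2600, 0.0000, 0.0000), radius l
S2 = (0.2274·cos120.0°, 0.2274·sin120.0°, -0.1032) = (-0.1137, 0.1970, -0.1032)
arm 3 at φ=240.0°: ρ3 = 0.2274;  S3 = (-0.1137, -0.1970, -0.1032)
eliminate P² terms by subtracting sphere 1 from 2 and 3
[-0.7474 0.3939 -0.2065]·P = -0.0052;  [-0.7474 -0.3939 -0.2065]·P = -0.0052
Cramer: x(z) = 0.0070-0.2763z;  y(z) = 0.0000+0.0000z
sphere 1 gives Az²+Bz+C=0 with A=1.0763, B=0.1398, C=-0.0960;  B²−4AC=0.4328;  roots -0.3705, 0.2406;  negative root z = -0.3705
x = 0.1093, y = 0.0000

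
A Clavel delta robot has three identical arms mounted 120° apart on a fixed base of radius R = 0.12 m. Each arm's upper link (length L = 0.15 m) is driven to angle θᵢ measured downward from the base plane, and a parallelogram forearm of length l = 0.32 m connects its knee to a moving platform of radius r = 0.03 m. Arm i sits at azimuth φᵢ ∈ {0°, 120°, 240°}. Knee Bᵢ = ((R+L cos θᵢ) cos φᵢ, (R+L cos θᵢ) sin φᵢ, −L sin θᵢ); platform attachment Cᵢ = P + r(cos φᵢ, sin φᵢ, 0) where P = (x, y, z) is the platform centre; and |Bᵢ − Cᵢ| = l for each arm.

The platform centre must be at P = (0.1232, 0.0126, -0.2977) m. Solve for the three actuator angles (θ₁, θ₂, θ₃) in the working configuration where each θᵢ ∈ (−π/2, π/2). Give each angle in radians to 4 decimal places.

θ₁ = 0.0003, θ₂ = 0.8727, θ₃ = 0.9601

arm 1 (φ=0.0°): x'=0.1232, y'=0.0126
  A=-0.0332, B=-0.2977, C=(l²−L²−A²−y'²−z²)/(2L)=-0.0333
  √(A²+B²)=0.2995;  θ1 = -1.6819+1.6822 ≈ 0.0003
φ2=120.0° → target in arm frame (-0.0507, -0.1130)
  e−x'=0.1407;  (l²−L²−(e−x')²−y'²−z²)/2L = -0.1376
  θ2 = atan2(B,A) + arccos(C/0.3293) = 0.8727
arm 3 (φ=240.0°): x'=-0.0725, y'=0.1004
  e−x'=0.1625;  (l²−L²−(e−x')²−y'²−z²)/2L = -0.1507
  γ=atan2(-0.2977,0.1625)=-1.0711;  ψ=arccos(-0.4444)=2.0313;  θ3=γ+ψ≈0.9601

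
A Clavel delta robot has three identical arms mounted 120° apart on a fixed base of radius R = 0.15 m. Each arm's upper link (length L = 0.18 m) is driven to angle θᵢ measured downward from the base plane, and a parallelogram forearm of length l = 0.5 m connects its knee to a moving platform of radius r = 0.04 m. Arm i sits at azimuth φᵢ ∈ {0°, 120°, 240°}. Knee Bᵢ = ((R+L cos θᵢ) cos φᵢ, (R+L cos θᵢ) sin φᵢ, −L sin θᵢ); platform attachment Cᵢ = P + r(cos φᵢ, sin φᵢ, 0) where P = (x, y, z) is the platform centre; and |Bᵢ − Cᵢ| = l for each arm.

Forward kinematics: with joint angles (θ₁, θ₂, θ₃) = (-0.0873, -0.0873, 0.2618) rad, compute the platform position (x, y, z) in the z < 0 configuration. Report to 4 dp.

(0.0304, 0.0527, -0.4088)

φ1=0.0°: virtual centre (0.2893, 0.0000, 0.0157), radius l
arm 2 at φ=120.0°: ρ2 = 0.2893;  O2 = (-0.1447, 0.2506, 0.0157)
O3 = (0.2839·cos240.0°, 0.2839·sin240.0°, -0.0466) = (-0.1419, -0.2458, -0.0466)
|O₂|²−|O₁|² = 0.0000;  |O₃|²−|O₁|² = -0.0012
plane₁₂: -0.8679x+0.5011y+0.0000z = 0.0000
det = 0.8589;  x = 0.0007+-0.0727z,  y = 0.0012+-0.1259z
sphere 1 gives Az²+Bz+C=0 with A=1.0211, B=0.0103, C=-0.1665;  B²−4AC=0.6800;  roots -0.4088, 0.3988;  negative root z = -0.4088
x = 0.0304, y = 0.0527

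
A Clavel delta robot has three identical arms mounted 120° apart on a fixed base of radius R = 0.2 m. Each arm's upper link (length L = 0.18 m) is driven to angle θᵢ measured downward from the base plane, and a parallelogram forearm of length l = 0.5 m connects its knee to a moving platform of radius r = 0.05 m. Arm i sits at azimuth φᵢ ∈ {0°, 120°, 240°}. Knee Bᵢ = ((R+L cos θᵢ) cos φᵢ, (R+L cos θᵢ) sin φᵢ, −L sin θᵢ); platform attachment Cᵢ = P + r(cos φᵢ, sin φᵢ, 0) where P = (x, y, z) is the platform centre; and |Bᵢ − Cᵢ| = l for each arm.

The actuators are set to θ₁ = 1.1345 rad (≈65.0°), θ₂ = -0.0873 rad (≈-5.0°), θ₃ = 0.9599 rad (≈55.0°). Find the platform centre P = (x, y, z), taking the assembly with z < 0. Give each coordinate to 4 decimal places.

(-0.1344, 0.1640, -0.4684)

φ1=0.0°: virtual centre (0.2261, 0.0000, -0.1631), radius l
arm 2 at φ=120.0°: ρ2 = 0.3293;  centre 2 = (-0.1647, 0.2852, 0.0157)
φ3=240.0°: virtual centre (-0.1266, -0.2193, -0.1474), radius l
eliminate P² terms by subtracting sphere 1 from 2 and 3
[-0.7814 0.5704 0.3577]·P = 0.0310;  [-0.7054 -0.4386 0.0314]·P = 0.0082
det = 0.7451;  x = -0.0245+0.2346z,  y = 0.0208+-0.3057z
into |P−centre ₁|² = l²: 1.1485z² + 0.1960z + -0.1602 = 0;  Δ = 0.7743;  z = -0.4684 or 0.2977 → z<0 root = -0.4684
x = -0.1344, y = 0.1640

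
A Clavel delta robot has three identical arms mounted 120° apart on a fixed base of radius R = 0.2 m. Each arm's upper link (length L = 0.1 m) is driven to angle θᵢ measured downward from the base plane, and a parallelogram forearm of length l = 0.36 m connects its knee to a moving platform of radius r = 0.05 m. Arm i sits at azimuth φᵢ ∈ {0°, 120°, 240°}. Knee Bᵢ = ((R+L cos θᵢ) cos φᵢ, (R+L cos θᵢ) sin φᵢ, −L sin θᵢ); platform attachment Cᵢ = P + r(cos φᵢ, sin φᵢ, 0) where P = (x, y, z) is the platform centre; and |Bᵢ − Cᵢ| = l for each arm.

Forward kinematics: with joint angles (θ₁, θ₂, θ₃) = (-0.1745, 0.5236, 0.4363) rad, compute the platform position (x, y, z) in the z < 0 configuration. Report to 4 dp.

(0.0533, -0.0071, -0.2850)

arm 1 at φ=0.0°: (R−r)+L cos θ1 = 0.2485;  centre 1 = (0.2485, 0.0000, 0.0174)
centre 2 = (0.2366·cos120.0°, 0.2366·sin120.0°, -0.0500) = (-0.1183, 0.2049, -0.0500)
φ3=240.0°: virtual centre (-0.1203, -0.2084, -0.0423), radius l
|centre ₂|²−|centre ₁|² = -0.0036;  |centre ₃|²−|centre ₁|² = -0.0024
[-0.7336 0.4098 -0.1347]·P = -0.0036;  [-0.7376 -0.4168 -0.1192]·P = -0.0024
Cramer: x(z) = 0.0040-0.1727z;  y(z) = -0.0015+0.0196z
quadratic in z: (1.0302)z²+(0.0497)z+(-0.0695)=0, √Δ=0.5376 → z ∈ {-0.2850, 0.2368}; z = -0.2850 (taking z<0)
x = 0.0533, y = -0.0071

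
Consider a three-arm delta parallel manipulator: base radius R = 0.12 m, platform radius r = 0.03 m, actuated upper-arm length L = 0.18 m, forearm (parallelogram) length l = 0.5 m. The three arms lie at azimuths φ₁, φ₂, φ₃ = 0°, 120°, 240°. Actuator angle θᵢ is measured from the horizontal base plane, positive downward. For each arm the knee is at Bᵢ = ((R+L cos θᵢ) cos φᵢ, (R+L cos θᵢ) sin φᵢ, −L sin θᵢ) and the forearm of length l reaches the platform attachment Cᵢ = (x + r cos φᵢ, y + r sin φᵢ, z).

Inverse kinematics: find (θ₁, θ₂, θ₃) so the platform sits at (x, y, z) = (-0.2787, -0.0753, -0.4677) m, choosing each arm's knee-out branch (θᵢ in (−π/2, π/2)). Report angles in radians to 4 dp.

φ1=0.0° → target in arm frame (-0.2787, -0.0753)
  A cos θ + B sin θ = C:  0.3687·cos θ + -0.4677·sin θ = -0.3965
  θ1 = atan2(B,A) + arccos(C/0.5956) = 1.3962
rotate P by −φ2: (0.0741, 0.2790, -0.4677)
  A=0.0159, B=-0.4677, C=(l²−L²−A²−y'²−z²)/(2L)=-0.2201
  √(A²+B²)=0.4680;  θ2 = -1.5369+2.0605 ≈ 0.5236
rotate P by −φ3: (0.2046, -0.2037, -0.4677)
  A cos θ + B sin θ = C:  -0.1146·cos θ + -0.4677·sin θ = -0.1549
  γ=atan2(-0.4677,-0.1146)=-1.8110;  ψ=arccos(-0.3217)=1.8983;  θ3=γ+ψ≈0.0873

θ₁ = 1.3962, θ₂ = 0.5236, θ₃ = 0.0873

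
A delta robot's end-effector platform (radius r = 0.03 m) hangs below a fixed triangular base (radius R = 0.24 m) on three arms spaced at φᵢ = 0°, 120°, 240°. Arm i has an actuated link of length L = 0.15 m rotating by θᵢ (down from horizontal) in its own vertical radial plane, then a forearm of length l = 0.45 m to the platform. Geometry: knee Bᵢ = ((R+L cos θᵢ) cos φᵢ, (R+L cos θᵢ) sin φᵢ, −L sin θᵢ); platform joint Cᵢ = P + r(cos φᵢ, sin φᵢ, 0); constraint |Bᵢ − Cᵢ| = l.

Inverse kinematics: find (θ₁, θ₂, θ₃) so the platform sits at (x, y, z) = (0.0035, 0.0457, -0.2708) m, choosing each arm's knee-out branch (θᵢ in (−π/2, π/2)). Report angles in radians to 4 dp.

θ₁ = 0.0002, θ₂ = -0.3496, θ₃ = 0.3486

rotate P by −φ1: (0.0035, 0.0457, -0.2708)
  e−x'=0.2065;  (l²−L²−(e−x')²−y'²−z²)/2L = 0.2065
  √(A²+B²)=0.3406;  θ1 = -0.9193+0.9195 ≈ 0.0002
rotate P by −φ2: (0.0378, -0.0259, -0.2708)
  A=0.1722, B=-0.2708, C=(l²−L²−A²−y'²−z²)/(2L)=0.2545
  γ=atan2(-0.2708,0.1722)=-1.0045;  ψ=arccos(0.7931)=0.6549;  θ2=γ+ψ≈-0.3496
φ3=240.0° → target in arm frame (-0.0413, -0.0198)
  A cos θ + B sin θ = C:  0.2513·cos θ + -0.2708·sin θ = 0.1437
  √(A²+B²)=0.3695;  θ3 = -0.8227+1.1713 ≈ 0.3486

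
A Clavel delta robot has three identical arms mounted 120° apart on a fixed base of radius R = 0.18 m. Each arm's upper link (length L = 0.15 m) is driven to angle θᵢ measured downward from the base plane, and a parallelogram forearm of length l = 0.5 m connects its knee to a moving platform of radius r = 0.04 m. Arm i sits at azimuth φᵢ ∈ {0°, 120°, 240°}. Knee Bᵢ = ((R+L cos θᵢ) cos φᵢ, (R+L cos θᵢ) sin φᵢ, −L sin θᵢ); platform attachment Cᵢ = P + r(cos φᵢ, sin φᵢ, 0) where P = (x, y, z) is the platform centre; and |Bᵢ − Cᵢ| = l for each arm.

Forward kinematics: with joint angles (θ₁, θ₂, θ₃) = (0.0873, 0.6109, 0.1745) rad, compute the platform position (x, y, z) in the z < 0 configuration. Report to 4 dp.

(0.0513, -0.0650, -0.4479)

φ1=0.0°: virtual centre (0.2894, 0.0000, -0.0131), radius l
arm 2 at φ=120.0°: e+L cos θ2 = 0.2629;  O2 = (-0.1314, 0.2277, -0.0860)
φ3=240.0°: virtual centre (-0.1439, -0.2492, -0.0260), radius l
subtract pairs → two planes through P
[-0.8417 0.4553 -0.1459]·P = -0.0074;  [-0.8666 -0.4983 -0.0259]·P = -0.0005
Cramer: x(z) = 0.0048-0.1038z;  y(z) = -0.0074+0.1285z
quadratic in z: (1.0273)z²+(0.0834)z+(-0.1688)=0, √Δ=0.8369 → z ∈ {-0.4479, 0.3668}; z = -0.4479 (taking z<0)
x = 0.0513, y = -0.0650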